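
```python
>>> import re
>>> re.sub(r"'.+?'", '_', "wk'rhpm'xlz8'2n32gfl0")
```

With the lazy modifier that quantifier settles for the fewest repetitions that let the rest of the pattern succeed (the atoms after it are unaffected and can still be greedy).
Matches: at [2:8] → "'rhpm'".
Each match is replaced by '_'.

"wk_xlz8'2n32gfl0"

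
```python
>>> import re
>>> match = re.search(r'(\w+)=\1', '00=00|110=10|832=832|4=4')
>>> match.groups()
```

The match spans [0:5] → '00=00'.
Captured: group 1 = '00'.

('00',)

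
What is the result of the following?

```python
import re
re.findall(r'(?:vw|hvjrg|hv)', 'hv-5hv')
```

Since nothing is captured, `findall` lists the 2 matched substrings directly.

['hv', 'hv']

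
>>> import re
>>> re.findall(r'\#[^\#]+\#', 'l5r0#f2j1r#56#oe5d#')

['#f2j1r#', '#oe5d#']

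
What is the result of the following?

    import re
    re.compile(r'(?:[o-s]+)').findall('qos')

With no groups in the pattern, `findall` gives back each whole match — 1 here.

['qos']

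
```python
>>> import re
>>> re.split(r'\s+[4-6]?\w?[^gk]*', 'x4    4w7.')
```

This matches one or more of whitespace; then optionally a character in [4-6], then optionally a word character, then zero or more of any character except [gk].
Matches to split on: at [2:10] → '    4w7.'.
`split` removes every match and returns the 2 fragments in between.

['x4', '']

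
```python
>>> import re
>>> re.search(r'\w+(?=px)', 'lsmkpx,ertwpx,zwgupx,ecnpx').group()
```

'lsmk'

The positive lookaround only admits positions where the adjacent text matches; those characters stay outside the span.
Unlike `match`, `search` isn't anchored — it looks for the pattern anywhere in the string.
The match spans [0:4] → 'lsmk'.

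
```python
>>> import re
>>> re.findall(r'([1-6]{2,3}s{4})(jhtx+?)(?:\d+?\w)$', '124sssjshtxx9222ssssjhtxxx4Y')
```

[('222ssss', 'jhtxxx')]

Pattern: 2 to 3 of a character in [1-6], then exactly 4 of a literal 's' (captured); then the literal 'jht', then one or more of the literal 'x' (lazy) (captured); then one or more of a digit (lazy), then a word character (non-capturing group); then anchored at the end.
Scanning left to right: at [13:28] match '222ssssjhtxxx4Y', groups = ('222ssss', 'jhtxxx').
2 groups means the one result is a tuple of 2 captured strings — 1 here.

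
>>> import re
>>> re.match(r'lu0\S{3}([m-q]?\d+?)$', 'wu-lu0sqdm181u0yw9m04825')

None

`re.match` won't scan ahead — the pattern has to work from the very first character.
Here the pattern fails at index 0, so the call returns None.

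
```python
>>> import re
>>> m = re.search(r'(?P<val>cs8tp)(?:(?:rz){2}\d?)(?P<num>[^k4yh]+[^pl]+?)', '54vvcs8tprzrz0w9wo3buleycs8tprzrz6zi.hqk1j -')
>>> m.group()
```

'cs8tprzrz0w9wo3buley'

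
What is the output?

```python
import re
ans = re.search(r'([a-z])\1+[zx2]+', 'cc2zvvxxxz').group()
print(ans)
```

`\1` is not a pattern — it's the concrete string captured by group 1, re-applied verbatim.
`re.search` tries every starting position until one works.
The match spans [0:4] → 'cc2z'.
Captured: group 1 = 'c'.

cc2z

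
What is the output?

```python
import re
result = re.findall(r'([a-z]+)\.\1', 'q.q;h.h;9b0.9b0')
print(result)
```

['q', 'h']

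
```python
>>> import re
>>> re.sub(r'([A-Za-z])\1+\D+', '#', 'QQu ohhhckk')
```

'#'

After group 1 captures some text, `\1` only succeeds where that same text appears again.
Matches: at [0:11] → 'QQu ohhhckk'.
Each match is replaced by '#'.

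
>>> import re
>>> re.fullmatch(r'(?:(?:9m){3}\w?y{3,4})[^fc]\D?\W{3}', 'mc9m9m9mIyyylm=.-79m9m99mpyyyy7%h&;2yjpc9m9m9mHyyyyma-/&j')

Pattern: the literal '9m' repeated 3 times, then optionally a word character, then 3 to 4 of the literal 'y' (non-capturing group); then any character except [fc], then optionally a non-digit, then exactly 3 of a non-word character.
`re.fullmatch` is like wrapping the pattern in `^…$` (in single-line mode).
Here the pattern can't cover the whole string, so the call returns None.

None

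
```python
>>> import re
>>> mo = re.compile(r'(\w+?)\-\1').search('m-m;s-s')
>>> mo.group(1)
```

'm'

The backreference `\1` re-matches whatever the first group consumed, character for character.
`re.search` tries every starting position until one works.
The match spans [0:3] → 'm-m'.
Captured: group 1 = 'm'.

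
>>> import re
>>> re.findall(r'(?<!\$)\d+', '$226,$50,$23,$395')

['26', '0', '3', '95']

Because the assertion is negative and zero-width, positions next to the forbidden text are skipped.
Walking the string: at [2:4] → '26'; at [7:8] → '0'; at [11:12] → '3'; at [15:17] → '95'.
Since nothing is captured, `findall` lists the 4 matched substrings directly.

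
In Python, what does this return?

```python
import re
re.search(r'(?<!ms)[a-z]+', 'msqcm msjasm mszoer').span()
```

The negative lookahead/lookbehind blocks any match where the forbidden context is present.
The match spans [0:5] → 'msqcm'.

(0, 5)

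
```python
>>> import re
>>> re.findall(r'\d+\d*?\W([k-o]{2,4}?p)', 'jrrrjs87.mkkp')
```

Because there's exactly one group, `findall` drops the full match and keeps group 1 from the one hit.

['mkkp']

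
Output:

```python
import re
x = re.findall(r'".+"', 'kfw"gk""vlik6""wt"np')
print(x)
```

With no groups in the pattern, `findall` gives back each whole match — 1 here.

['"gk""vlik6""wt"']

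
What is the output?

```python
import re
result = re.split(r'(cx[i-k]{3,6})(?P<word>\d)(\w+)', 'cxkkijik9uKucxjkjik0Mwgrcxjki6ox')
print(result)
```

Pattern: the literal 'cx', then 3 to 6 of a character in [i-k] (captured); then a digit (captured as 'word'); then one or more of a word character (captured).
`re.split` interleaves the captured-group text with the surrounding fragments.

['', 'cxkkijik', '9', 'uKucxjkjik0Mwgrcxjki6ox', '']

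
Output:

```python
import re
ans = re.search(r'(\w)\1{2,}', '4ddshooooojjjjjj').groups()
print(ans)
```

('o',)

The match spans [5:10] → 'ooooo'.
Captured: group 1 = 'o'.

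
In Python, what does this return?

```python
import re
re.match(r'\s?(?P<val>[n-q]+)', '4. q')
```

None

`match` is anchored at position 0; if the pattern doesn't fit there, it returns None.
Here the string doesn't start with a match, so the call returns None.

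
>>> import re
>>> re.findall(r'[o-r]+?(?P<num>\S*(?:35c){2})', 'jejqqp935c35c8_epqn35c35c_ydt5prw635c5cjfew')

['qp935c35c8_epqn35c35c']

This matches one or more of a character in [o-r] (lazy); then zero or more of a non-whitespace character, then the literal '35c' repeated 2 times (captured as 'num').
With the lazy modifier that quantifier settles for the fewest repetitions that let the rest of the pattern succeed (the atoms after it are unaffected and can still be greedy).
Matches: at [3:25] match 'qqp935c35c8_epqn35c35c', group 1 = 'qp935c35c8_epqn35c35c'.
With a single group, `findall` returns only what that group captured — 1 item.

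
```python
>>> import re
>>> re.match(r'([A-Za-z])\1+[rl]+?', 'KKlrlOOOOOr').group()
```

With `match`, the pattern is implicitly anchored at the beginning.
The match spans [0:3] → 'KKl'.

'KKl'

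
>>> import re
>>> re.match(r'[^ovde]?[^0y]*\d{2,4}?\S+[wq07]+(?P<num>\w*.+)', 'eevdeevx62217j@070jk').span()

(0, 20)

`re.match` only tries the pattern at the start of the string.
The match spans [0:20] → 'eevdeevx62217j@070jk'.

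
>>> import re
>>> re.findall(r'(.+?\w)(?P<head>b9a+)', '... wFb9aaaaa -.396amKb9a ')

[('... wF', 'b9aaaaa'), (' -.396amK', 'b9a')]

Pattern: one or more of any character (lazy), then a word character (captured); then the literal 'b9', then one or more of the literal 'a' (captured as 'head').
Walking the string: at [0:13] match '... wFb9aaaaa', groups = ('... wF', 'b9aaaaa'); at [13:25] match ' -.396amKb9a', groups = (' -.396amK', 'b9a').
`findall` packs the 2 group values into a tuple for every match.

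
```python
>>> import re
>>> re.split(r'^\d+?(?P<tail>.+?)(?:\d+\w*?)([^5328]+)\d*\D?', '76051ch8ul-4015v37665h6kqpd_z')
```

The pattern matches anchored at the start of the string; then one or more of a digit (lazy); then one or more of any character (lazy) (captured as 'tail'); then one or more of a digit, then zero or more of a word character (lazy) (non-capturing group); then one or more of any character except [5328] (captured); then zero or more of a digit, then optionally a non-digit.
Matches to split on: at [0:9] → '76051ch8u'.
With a capturing group present, the delimiter's captured portion is kept in the result list.

['', '6', 'ch', 'l-4015v37665h6kqpd_z']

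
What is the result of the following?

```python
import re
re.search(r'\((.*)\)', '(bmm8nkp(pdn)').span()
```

The match spans [0:13] → '(bmm8nkp(pdn)'.

(0, 13)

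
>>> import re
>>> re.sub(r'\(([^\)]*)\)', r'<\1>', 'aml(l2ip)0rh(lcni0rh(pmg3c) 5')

'aml<l2ip>0rh<lcni0rh(pmg3c> 5'

Matches: at [3:9] → '(l2ip)'; at [12:27] → '(lcni0rh(pmg3c)'.
The replacement refers to a captured group, so each match is rewritten using its own captured text.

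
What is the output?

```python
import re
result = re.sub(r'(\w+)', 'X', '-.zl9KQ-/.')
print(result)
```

`sub` substitutes 'X' at each match site.

-.X-/.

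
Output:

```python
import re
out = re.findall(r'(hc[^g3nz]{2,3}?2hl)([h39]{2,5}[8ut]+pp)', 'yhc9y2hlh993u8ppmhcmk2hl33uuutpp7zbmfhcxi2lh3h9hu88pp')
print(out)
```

[('hc9y2hl', 'h993u8pp'), ('hcmk2hl', '33uuutpp')]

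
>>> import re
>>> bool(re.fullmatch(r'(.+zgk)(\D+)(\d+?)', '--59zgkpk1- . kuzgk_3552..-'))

Pattern: one or more of any character, then the literal 'zgk' (captured); then one or more of a non-digit (captured); then one or more of a digit (lazy) (captured).
`re.fullmatch` is like wrapping the pattern in `^…$` (in single-line mode).
Here there's no way to consume every character, so the call returns None, and `bool(None)` is False.

False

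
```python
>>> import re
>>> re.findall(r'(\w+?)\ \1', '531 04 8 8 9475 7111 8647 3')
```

After group 1 captures some text, `\1` only succeeds where that same text appears again.
Scanning left to right: at [7:10] match '8 8', group 1 = '8'.
Because there's exactly one group, `findall` drops the full match and keeps group 1 from the one hit.

['8']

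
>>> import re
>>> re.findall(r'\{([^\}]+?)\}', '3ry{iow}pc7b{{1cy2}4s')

Scanning left to right: at [3:8] match '{iow}', group 1 = 'iow'; at [12:19] match '{{1cy2}', group 1 = '{1cy2'.
Because there's exactly one group, `findall` drops the full match and keeps group 1 from each hit.

['iow', '{1cy2']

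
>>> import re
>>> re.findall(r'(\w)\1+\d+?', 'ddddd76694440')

['d', '6', '4']

A backreference is literal: `\1` must see the identical characters the first group matched.
Scanning left to right: at [0:6] match 'ddddd7', group 1 = 'd'; at [6:9] match '669', group 1 = '6'; at [9:13] match '4440', group 1 = '4'.
One capturing group, so `findall` returns just the captured substring from each match — 3 in all.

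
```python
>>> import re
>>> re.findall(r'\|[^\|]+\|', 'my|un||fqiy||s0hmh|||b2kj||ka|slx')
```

Matches: at [2:6] → '|un|'; at [6:12] → '|fqiy|'; at [12:19] → '|s0hmh|'; at [20:26] → '|b2kj|'; at [26:30] → '|ka|'.
With no groups in the pattern, `findall` gives back each whole match — 5 here.

['|un|', '|fqiy|', '|s0hmh|', '|b2kj|', '|ka|']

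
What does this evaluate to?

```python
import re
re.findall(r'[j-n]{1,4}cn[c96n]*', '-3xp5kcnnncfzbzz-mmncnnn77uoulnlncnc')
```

['kcnnnc', 'mmncnnn', 'lnlncnc']

The pattern matches 1 to 4 of a character in [j-n], then the literal 'cn'; then zero or more of one of [c96n].
Walking the string: at [5:11] → 'kcnnnc'; at [17:24] → 'mmncnnn'; at [29:36] → 'lnlncnc'.
No capturing groups, so `findall` returns the 3 full match strings.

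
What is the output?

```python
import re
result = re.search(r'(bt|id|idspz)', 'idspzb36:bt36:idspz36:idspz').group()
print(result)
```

id

The regex engine tests alternatives in the order written; an earlier branch that matches wins even if a later one would match more.
The match spans [0:2] → 'id'.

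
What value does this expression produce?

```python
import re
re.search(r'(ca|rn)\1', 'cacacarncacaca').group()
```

'caca'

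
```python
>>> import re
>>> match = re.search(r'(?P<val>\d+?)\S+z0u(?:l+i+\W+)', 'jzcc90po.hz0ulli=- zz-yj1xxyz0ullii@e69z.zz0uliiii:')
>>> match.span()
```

(4, 19)

The pattern matches one or more of a digit (lazy) (captured as 'val'); then one or more of a non-whitespace character, then the literal 'z0', then the literal 'u'; then one or more of the literal 'l', then one or more of a literal 'i', then one or more of a non-word character (non-capturing group).
The match spans [4:19] → '90po.hz0ulli=- '.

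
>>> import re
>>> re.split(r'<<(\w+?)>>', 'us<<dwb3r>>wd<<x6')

['us', 'dwb3r', 'wd<<x6']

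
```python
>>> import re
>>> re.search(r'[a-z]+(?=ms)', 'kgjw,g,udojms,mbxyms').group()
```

'udoj'

Lookahead/lookbehind check context without consuming it, so the matched span excludes the asserted characters.
The match spans [7:11] → 'udoj'.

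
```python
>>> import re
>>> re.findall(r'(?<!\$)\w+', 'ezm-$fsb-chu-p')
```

['ezm', 'sb', 'chu', 'p']

A negative assertion filters positions out without eating any characters.
Walking the string: at [0:3] → 'ezm'; at [6:8] → 'sb'; at [9:12] → 'chu'; at [13:14] → 'p'.
No capturing groups, so `findall` returns the 4 full match strings.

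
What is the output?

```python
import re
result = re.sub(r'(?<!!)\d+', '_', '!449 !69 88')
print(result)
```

!4_ !6_ _

The negative lookahead/lookbehind blocks any match where the forbidden context is present.
Matches: at [2:4] → '49'; at [7:8] → '9'; at [9:11] → '88'.
`sub` substitutes '_' at each match site.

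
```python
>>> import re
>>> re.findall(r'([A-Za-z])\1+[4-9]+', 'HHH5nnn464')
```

['H', 'n']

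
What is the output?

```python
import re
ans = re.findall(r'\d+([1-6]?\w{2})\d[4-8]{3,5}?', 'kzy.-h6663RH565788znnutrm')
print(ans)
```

['RH']

The pattern matches one or more of a digit; then optionally a character in [1-6], then exactly 2 of a word character (captured); then a digit, then 3 to 5 of a character in [4-8] (lazy).
`findall` collects group 1 from the one match (1 total).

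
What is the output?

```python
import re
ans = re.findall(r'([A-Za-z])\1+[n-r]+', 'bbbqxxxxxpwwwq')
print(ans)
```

A backreference is literal: `\1` must see the identical characters the first group matched.
Because there's exactly one group, `findall` drops the full match and keeps group 1 from each hit.

['b', 'x', 'w']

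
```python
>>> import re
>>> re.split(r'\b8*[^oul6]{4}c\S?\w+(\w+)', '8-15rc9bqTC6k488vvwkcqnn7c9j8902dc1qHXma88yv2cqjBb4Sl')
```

['', 'l', '']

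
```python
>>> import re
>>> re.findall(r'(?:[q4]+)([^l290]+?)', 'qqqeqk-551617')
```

Pattern: one or more of one of [q4] (non-capturing group); then one or more of any character except [l290] (lazy) (captured).
Because there's exactly one group, `findall` drops the full match and keeps group 1 from each hit.

['e', 'k']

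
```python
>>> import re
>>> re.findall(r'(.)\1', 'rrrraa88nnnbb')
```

`\1` has to match the exact text group 1 already captured.
One capturing group, so `findall` returns just the captured substring from each match — 6 in all.

['r', 'r', 'a', '8', 'n', 'b']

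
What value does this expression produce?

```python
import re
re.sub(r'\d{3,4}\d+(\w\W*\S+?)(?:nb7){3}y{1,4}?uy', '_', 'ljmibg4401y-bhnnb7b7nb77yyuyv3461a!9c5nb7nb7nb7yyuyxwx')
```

This matches 3 to 4 of a digit, then one or more of a digit; then a word character, then zero or more of a non-word character, then one or more of a non-whitespace character (lazy) (captured); then the literal 'nb7' repeated 3 times, then 1 to 4 of the literal 'y' (lazy), then the literal 'uy'.
Matches: at [6:51] → '4401y-bhnnb7b7nb77yyuyv3461a!9c5nb7nb7nb7yyuy'.
Every occurrence is swapped for '_'.

'ljmibg_xwx'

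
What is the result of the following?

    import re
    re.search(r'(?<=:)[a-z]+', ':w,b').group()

The `(?=…)`/`(?<=…)` assertion just peeks at neighbouring text; it doesn't advance the match position.
The match spans [1:2] → 'w'.

'w'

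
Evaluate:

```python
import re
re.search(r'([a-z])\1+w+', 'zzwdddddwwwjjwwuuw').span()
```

(0, 3)

`\1` has to match the exact text group 1 already captured.
`re.search` scans for the first position where the pattern succeeds.
The match spans [0:3] → 'zzw'.
Captured: group 1 = 'z'.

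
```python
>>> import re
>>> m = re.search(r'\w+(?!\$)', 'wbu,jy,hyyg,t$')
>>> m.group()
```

'wbu'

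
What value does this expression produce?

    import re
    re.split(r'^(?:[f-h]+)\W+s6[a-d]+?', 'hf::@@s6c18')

['', '18']

This matches anchored at the start of the string; then one or more of a character in [f-h] (non-capturing group); then one or more of a non-word character, then the literal 's6'; then one or more of a character in [a-d] (lazy).
Matches to split on: at [0:9] → 'hf::@@s6c'.
Splitting on the pattern gives 2 pieces.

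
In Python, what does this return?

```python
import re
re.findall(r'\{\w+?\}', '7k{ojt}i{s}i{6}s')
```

['{ojt}', '{s}', '{6}']

`findall` yields the raw match text (3 of them) because the pattern has no groups.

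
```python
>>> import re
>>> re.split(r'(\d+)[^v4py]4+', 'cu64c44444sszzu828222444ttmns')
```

['cu', '64', 'sszzu', '82822', 'ttmns']

Pattern: one or more of a digit (captured); then any character except [v4py], then one or more of a literal '4'.
Matches to split on: at [2:10] → '64c44444'; at [15:24] → '828222444'.
With a capturing group present, the delimiter's captured portion is kept in the result list.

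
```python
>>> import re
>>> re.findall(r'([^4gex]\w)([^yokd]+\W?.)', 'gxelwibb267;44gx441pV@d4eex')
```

[('lw', 'ibb267;44gx441pV@d')]

This matches any character except [4gex], then a word character (captured); then one or more of any character except [yokd], then optionally a non-word character, then any character (captured).
Matches: at [3:23] match 'lwibb267;44gx441pV@d', groups = ('lw', 'ibb267;44gx441pV@d').
Multiple groups make `findall` return tuples — one 2-tuple for the one match.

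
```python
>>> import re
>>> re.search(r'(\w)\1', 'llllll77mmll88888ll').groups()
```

('l',)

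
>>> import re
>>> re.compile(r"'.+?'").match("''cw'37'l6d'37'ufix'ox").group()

A `+?`/`*?`/`{m,n}?` starts at its minimum and grows only as far as needed for what follows to match.
`match` is anchored at position 0; if the pattern doesn't fit there, it returns None.
The match spans [0:5] → "''cw'".

"''cw'"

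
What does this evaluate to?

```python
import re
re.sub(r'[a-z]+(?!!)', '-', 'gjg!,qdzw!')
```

'-g!,-w!'

The negative lookahead/lookbehind blocks any match where the forbidden context is present.
Every occurrence is swapped for '-'.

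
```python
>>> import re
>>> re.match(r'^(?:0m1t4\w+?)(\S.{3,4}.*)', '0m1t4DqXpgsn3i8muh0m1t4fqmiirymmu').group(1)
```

The match spans [0:33] → '0m1t4DqXpgsn3i8muh0m1t4fqmiirymmu'.
Captured: group 1 = 'qXpgsn3i8muh0m1t4fqmiirymmu'.

'qXpgsn3i8muh0m1t4fqmiirymmu'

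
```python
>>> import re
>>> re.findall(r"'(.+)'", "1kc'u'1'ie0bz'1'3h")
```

["u'1'ie0bz'1"]

Scanning left to right: at [3:16] match "'u'1'ie0bz'1'", group 1 = "u'1'ie0bz'1".
With a single group, `findall` returns only what that group captured — 1 item.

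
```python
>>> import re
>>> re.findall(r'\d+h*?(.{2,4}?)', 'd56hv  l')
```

A `+?`/`*?`/`{m,n}?` starts at its minimum and grows only as far as needed for what follows to match.
One capturing group, so `findall` returns just the captured substring from the one match — 1 in all.

['hv']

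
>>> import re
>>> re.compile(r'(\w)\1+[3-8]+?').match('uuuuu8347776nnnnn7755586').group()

`re.match` only tries the pattern at the start of the string.
The match spans [0:6] → 'uuuuu8'.

'uuuuu8'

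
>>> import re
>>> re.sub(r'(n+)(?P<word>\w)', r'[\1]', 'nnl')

'[nn]'

Pattern: one or more of a literal 'n' (captured); then a word character (captured as 'word').
Matches: at [0:3] → 'nnl'.
`\1` in the replacement pulls in group 1's text for each match.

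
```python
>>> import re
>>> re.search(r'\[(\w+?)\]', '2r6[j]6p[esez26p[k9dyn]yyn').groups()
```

The match spans [3:6] → '[j]'.
Captured: group 1 = 'j'.

('j',)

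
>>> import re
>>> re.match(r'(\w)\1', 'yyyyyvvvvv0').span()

(0, 2)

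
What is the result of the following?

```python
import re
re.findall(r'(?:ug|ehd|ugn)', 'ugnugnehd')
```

['ug', 'ug', 'ehd']

`|` is ordered: at each position the engine commits to the first alternative that works.
`findall` yields the raw match text (3 of them) because the pattern has no groups.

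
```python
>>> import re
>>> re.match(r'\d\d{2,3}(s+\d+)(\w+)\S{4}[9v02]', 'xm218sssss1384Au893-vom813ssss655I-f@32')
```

With `match`, the pattern is implicitly anchored at the beginning.
Here the pattern fails at index 0, so the call returns None.

None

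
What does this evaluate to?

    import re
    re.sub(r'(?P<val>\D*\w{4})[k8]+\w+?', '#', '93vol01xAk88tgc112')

Each match is replaced by '#'.

'93#gc112'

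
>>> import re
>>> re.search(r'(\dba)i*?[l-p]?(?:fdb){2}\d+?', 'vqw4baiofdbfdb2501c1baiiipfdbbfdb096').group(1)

'4ba'

The pattern matches a digit, then the literal 'ba' (captured); then zero or more of the literal 'i' (lazy), then optionally a character in [l-p]; then the literal 'fdb' repeated 2 times, then one or more of a digit (lazy).
Lazy quantifiers expand one character at a time until the remainder of the pattern can match.
`re.search` scans for the first position where the pattern succeeds.
The match spans [3:15] → '4baiofdbfdb2'.
Captured: group 1 = '4ba'.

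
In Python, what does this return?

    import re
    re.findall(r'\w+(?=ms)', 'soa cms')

['c']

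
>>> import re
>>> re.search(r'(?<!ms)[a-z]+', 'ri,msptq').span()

The negative lookaround is zero-width — it rules out positions where the adjacent text would match, without consuming anything.
`re.search` tries every starting position until one works.
The match spans [0:2] → 'ri'.

(0, 2)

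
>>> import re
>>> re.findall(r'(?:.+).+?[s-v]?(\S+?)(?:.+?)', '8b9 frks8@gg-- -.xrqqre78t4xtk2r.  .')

['.']

This matches one or more of any character (non-capturing group); then one or more of any character (lazy), then optionally a character in [s-v]; then one or more of a non-whitespace character (lazy) (captured); then one or more of any character (lazy) (non-capturing group).
Walking the string: at [0:34] match '8b9 frks8@gg-- -.xrqqre78t4xtk2r. ', group 1 = '.'.
`findall` collects group 1 from the one match (1 total).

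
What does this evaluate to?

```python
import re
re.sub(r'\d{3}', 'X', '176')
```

The pattern matches exactly 3 of a digit.
Matches: at [0:3] → '176'.
Each match is replaced by 'X'.

'X'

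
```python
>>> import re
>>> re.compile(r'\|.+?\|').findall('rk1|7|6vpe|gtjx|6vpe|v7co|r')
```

['|7|', '|gtjx|', '|v7co|']

The `?` after the quantifier makes it lazy — it takes as little as possible before letting the rest of the pattern try.
Matches: at [3:6] → '|7|'; at [10:16] → '|gtjx|'; at [20:26] → '|v7co|'.
No capturing groups, so `findall` returns the 3 full match strings.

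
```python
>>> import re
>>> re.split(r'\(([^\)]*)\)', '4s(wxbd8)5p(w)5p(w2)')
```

With a capturing group present, the delimiter's captured portion is kept in the result list.

['4s', 'wxbd8', '5p', 'w', '5p', 'w2', '']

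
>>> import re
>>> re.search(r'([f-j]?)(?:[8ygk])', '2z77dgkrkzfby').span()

(5, 7)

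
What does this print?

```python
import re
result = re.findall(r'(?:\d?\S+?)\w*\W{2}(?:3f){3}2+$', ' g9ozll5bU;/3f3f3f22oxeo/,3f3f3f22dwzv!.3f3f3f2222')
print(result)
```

This matches optionally a digit, then one or more of a non-whitespace character (lazy) (non-capturing group); then zero or more of a word character, then exactly 2 of a non-word character; then the literal '3f' repeated 3 times, then one or more of the literal '2'; then anchored at the end.
Scanning left to right: at [1:50] → 'g9ozll5bU;/3f3f3f22oxeo/,3f3f3f22dwzv!.3f3f3f2222'.
No capturing groups, so `findall` returns the 1 full match string.

['g9ozll5bU;/3f3f3f22oxeo/,3f3f3f22dwzv!.3f3f3f2222']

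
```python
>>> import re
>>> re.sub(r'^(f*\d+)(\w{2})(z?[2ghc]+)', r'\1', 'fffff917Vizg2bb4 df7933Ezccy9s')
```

The pattern matches anchored at the start of the string; then zero or more of the literal 'f', then one or more of a digit (captured); then exactly 2 of a word character (captured); then optionally the literal 'z', then one or more of one of [2ghc] (captured).
Matches: at [0:13] → 'fffff917Vizg2'.
Each match is replaced using the text its own group 1 captured.

'fffff917bb4 df7933Ezccy9s'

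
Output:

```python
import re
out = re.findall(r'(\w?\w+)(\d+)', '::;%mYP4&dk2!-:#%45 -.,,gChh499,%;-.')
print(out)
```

The pattern matches optionally a word character, then one or more of a word character (captured); then one or more of a digit (captured).
Matches: at [4:8] match 'mYP4', groups = ('mYP', '4'); at [9:12] match 'dk2', groups = ('dk', '2'); at [17:19] match '45', groups = ('4', '5'); at [24:31] match 'gChh499', groups = ('gChh49', '9').
With 2 capturing groups, `findall` returns a 2-tuple per match.

[('mYP', '4'), ('dk', '2'), ('4', '5'), ('gChh49', '9')]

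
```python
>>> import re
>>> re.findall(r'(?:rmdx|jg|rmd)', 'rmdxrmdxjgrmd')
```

['rmdx', 'rmdx', 'jg', 'rmd']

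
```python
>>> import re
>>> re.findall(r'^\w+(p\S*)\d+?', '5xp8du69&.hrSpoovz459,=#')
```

The pattern matches anchored at the start of the string; then one or more of a word character; then a literal 'p', then zero or more of a non-whitespace character (captured); then one or more of a digit (lazy).
Walking the string: at [0:21] match '5xp8du69&.hrSpoovz459', group 1 = 'p8du69&.hrSpoovz45'.
`findall` collects group 1 from the one match (1 total).

['p8du69&.hrSpoovz45']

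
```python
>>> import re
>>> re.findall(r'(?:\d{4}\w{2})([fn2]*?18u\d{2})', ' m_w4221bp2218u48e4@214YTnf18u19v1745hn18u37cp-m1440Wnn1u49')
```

This matches exactly 4 of a digit, then exactly 2 of a word character (non-capturing group); then zero or more of one of [fn2] (lazy), then the literal '18u', then exactly 2 of a digit (captured).
Walking the string: at [4:17] match '4221bp2218u48', group 1 = '2218u48'; at [33:44] match '1745hn18u37', group 1 = '18u37'.
`findall` collects group 1 from each match (2 total).

['2218u48', '18u37']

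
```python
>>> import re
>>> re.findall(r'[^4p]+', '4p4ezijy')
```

['ezijy']

The pattern matches one or more of any character except [4p].
`findall` yields the raw match text (1 of them) because the pattern has no groups.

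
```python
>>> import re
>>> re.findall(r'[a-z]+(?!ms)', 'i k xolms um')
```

['i', 'k', 'xolms', 'um']

The negative lookahead/lookbehind blocks any match where the forbidden context is present.
`findall` yields the raw match text (4 of them) because the pattern has no groups.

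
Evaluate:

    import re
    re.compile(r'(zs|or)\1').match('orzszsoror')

`re.match` only tries the pattern at the start of the string.
Here position 0 doesn't satisfy it, so the call returns None.

None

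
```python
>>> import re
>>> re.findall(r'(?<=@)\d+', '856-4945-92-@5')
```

['5']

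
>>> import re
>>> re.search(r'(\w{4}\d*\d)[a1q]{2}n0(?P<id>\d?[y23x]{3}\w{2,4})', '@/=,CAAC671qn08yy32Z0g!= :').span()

(4, 22)

The match spans [4:22] → 'CAAC671qn08yy32Z0g'.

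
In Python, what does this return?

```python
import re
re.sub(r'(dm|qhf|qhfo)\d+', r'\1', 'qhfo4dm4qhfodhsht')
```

'qhfodmqhfodhsht'

Matches: at [0:5] → 'qhfo4'; at [5:8] → 'dm4'.
`\1` in the replacement pulls in group 1's text for each match.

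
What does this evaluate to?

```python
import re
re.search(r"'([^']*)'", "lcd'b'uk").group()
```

The match spans [3:6] → "'b'".

"'b'"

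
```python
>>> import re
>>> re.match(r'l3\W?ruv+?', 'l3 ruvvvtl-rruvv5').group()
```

Pattern: the literal 'l3', then optionally a non-word character, then the literal 'ru'; then one or more of a literal 'v' (lazy).
`re.match` won't scan ahead — the pattern has to work from the very first character.
The match spans [0:6] → 'l3 ruv'.

'l3 ruv'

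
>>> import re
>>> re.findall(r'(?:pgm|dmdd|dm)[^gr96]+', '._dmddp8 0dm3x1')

['dmddp8 0dm3x1']

Walking the string: at [2:15] → 'dmddp8 0dm3x1'.
`findall` yields the raw match text (1 of them) because the pattern has no groups.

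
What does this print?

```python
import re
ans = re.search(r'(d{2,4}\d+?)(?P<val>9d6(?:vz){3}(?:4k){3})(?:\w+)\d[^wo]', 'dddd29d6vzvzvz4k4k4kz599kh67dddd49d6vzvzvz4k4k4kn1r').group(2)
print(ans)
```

The pattern matches 2 to 4 of a literal 'd', then one or more of a digit (lazy) (captured); then the literal '9d6', then the literal 'vz' repeated 3 times, then the literal '4k' repeated 3 times (captured as 'val'); then one or more of a word character (non-capturing group); then a digit, then any character except [wo].
`re.search` tries every starting position until one works.
The match spans [0:51] → 'dddd29d6vzvzvz4k4k4kz599kh67dddd49d6vzvzvz4k4k4kn1r'.
Captured: group 1 = 'dddd2', group 2 = '9d6vzvzvz4k4k4k'.

9d6vzvzvz4k4k4k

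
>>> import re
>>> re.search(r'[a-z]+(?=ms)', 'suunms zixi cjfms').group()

'suun'

The lookaround is zero-width — it requires the adjacent text to match without consuming it, so the asserted text isn't part of the match.
Unlike `match`, `search` isn't anchored — it looks for the pattern anywhere in the string.
The match spans [0:4] → 'suun'.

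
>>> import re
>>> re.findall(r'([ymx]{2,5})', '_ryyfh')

['yy']

Pattern: 2 to 5 of one of [ymx] (captured).
With a single group, `findall` returns only what that group captured — 1 item.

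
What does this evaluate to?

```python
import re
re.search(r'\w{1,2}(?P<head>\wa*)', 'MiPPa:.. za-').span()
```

(0, 3)

The pattern matches 1 to 2 of a word character; then a word character, then zero or more of the literal 'a' (captured as 'head').
Unlike `match`, `search` isn't anchored — it looks for the pattern anywhere in the string.
The match spans [0:3] → 'MiP'.
Captured: group 1 = 'P'.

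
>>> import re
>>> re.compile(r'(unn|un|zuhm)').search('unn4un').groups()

Alternation tries branches left to right and keeps the first one that lets the overall match succeed at that position.
`re.search` tries every starting position until one works.
The match spans [0:3] → 'unn'.
Captured: group 1 = 'unn'.

('unn',)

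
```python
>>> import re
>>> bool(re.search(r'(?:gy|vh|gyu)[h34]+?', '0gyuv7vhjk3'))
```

False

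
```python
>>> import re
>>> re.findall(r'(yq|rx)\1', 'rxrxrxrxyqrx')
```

The backreference `\1` re-matches whatever the first group consumed, character for character.
Scanning left to right: at [0:4] match 'rxrx', group 1 = 'rx'; at [4:8] match 'rxrx', group 1 = 'rx'.
`findall` collects group 1 from each match (2 total).

['rx', 'rx']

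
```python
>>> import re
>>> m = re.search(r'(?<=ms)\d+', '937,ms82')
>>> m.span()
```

The lookaround is zero-width — it requires the adjacent text to match without consuming it, so the asserted text isn't part of the match.
The match spans [6:8] → '82'.

(6, 8)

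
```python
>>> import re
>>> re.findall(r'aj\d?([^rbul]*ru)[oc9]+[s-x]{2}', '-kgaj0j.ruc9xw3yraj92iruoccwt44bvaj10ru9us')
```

['j.ru', '2iru', '0ru']

Pattern: the literal 'aj', then optionally a digit; then zero or more of any character except [rbul], then the literal 'ru' (captured); then one or more of one of [oc9], then exactly 2 of a character in [s-x].
Walking the string: at [3:14] match 'aj0j.ruc9xw', group 1 = 'j.ru'; at [17:29] match 'aj92iruoccwt', group 1 = '2iru'; at [33:42] match 'aj10ru9us', group 1 = '0ru'.
`findall` collects group 1 from each match (3 total).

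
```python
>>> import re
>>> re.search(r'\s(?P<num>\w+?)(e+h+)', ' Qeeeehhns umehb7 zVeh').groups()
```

('Q', 'eeeehh')

The match spans [0:8] → ' Qeeeehh'.
Captured: group 1 = 'Q', group 2 = 'eeeehh'.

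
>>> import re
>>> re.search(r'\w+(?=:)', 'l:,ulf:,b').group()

The `(?=…)`/`(?<=…)` assertion just peeks at neighbouring text; it doesn't advance the match position.
Unlike `match`, `search` isn't anchored — it looks for the pattern anywhere in the string.
The match spans [0:1] → 'l'.

'l'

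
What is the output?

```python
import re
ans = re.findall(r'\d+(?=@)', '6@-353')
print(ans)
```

['6']

Because the assertion is zero-width, the text it checks is not consumed and won't appear in the result.
No capturing groups, so `findall` returns the 1 full match string.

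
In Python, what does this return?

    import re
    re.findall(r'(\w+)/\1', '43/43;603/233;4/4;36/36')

['43', '4', '36']

`\1` has to match the exact text group 1 already captured.
Walking the string: at [0:5] match '43/43', group 1 = '43'; at [14:17] match '4/4', group 1 = '4'; at [18:23] match '36/36', group 1 = '36'.
`findall` collects group 1 from each match (3 total).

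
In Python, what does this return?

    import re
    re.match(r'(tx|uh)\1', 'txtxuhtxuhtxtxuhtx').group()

`re.match` won't scan ahead — the pattern has to work from the very first character.
The match spans [0:4] → 'txtx'.

'txtx'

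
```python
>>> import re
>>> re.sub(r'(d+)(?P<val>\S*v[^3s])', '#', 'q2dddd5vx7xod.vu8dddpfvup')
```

'q2#p'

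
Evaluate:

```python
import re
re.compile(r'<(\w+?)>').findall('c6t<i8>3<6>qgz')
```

Scanning left to right: at [3:7] match '<i8>', group 1 = 'i8'; at [8:11] match '<6>', group 1 = '6'.
One capturing group, so `findall` returns just the captured substring from each match — 2 in all.

['i8', '6']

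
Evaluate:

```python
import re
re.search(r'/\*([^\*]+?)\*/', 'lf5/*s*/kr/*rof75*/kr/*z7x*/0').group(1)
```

The match spans [3:8] → '/*s*/'.
Captured: group 1 = 's'.

's'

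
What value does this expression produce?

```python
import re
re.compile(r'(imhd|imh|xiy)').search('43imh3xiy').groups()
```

('imh',)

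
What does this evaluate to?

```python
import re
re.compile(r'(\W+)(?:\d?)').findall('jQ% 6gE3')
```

The pattern matches one or more of a non-word character (captured); then optionally a digit (non-capturing group).
Scanning left to right: at [2:5] match '% 6', group 1 = '% '.
With a single group, `findall` returns only what that group captured — 1 item.

['% ']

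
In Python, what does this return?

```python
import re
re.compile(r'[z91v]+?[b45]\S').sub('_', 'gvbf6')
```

'g_6'

This matches one or more of one of [z91v] (lazy); then one of [b45], then a non-whitespace character.
Matches: at [1:4] → 'vbf'.
Every occurrence is swapped for '_'.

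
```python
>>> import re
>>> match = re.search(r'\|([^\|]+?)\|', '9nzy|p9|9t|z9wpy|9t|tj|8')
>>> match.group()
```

'|p9|'

Unlike `match`, `search` isn't anchored — it looks for the pattern anywhere in the string.
The match spans [4:8] → '|p9|'.
Captured: group 1 = 'p9'.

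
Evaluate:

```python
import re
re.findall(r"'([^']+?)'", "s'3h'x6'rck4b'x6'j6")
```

Because there's exactly one group, `findall` drops the full match and keeps group 1 from each hit.

['3h', 'rck4b']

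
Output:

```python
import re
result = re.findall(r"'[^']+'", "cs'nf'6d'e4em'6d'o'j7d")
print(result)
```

["'nf'", "'e4em'", "'o'"]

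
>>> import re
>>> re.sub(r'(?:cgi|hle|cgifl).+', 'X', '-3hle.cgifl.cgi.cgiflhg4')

'-3X'

Matches: at [2:24] → 'hle.cgifl.cgi.cgiflhg4'.
Every occurrence is swapped for 'X'.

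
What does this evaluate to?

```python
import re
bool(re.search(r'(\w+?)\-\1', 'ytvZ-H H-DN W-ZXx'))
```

False

A backreference is literal: `\1` must see the identical characters the first group matched.
`re.search` tries every starting position until one works.
Here nothing in the string fits, so the call returns None, and `bool(None)` is False.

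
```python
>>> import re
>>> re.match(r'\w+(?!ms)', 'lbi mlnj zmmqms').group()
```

'lbi'

`match` is anchored at position 0; if the pattern doesn't fit there, it returns None.
The match spans [0:3] → 'lbi'.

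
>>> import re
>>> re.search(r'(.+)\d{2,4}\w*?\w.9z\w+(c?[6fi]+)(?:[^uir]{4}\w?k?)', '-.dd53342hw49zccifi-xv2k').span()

The pattern matches one or more of any character (captured); then 2 to 4 of a digit, then zero or more of a word character (lazy), then a word character; then any character, then the literal '9z'; then one or more of a word character; then optionally the literal 'c', then one or more of one of [6fi] (captured); then exactly 4 of any character except [uir], then optionally a word character, then optionally the literal 'k' (non-capturing group).
Unlike `match`, `search` isn't anchored — it looks for the pattern anywhere in the string.
The match spans [0:24] → '-.dd53342hw49zccifi-xv2k'.
Captured: group 1 = '-.dd533', group 2 = 'i'.

(0, 24)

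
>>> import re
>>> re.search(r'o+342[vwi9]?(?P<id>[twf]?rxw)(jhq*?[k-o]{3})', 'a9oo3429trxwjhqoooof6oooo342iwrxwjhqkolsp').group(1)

The pattern matches one or more of the literal 'o', then the literal '342', then optionally one of [vwi9]; then optionally one of [twf], then the literal 'rxw' (captured as 'id'); then the literal 'jh', then zero or more of a literal 'q' (lazy), then exactly 3 of a character in [k-o] (captured).
Unlike `match`, `search` isn't anchored — it looks for the pattern anywhere in the string.
The match spans [2:18] → 'oo3429trxwjhqooo'.
Captured: group 1 = 'trxw', group 2 = 'jhqooo'.

'trxw'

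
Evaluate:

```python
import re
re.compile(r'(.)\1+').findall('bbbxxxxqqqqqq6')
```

['b', 'x', 'q']

`\1` is not a pattern — it's the concrete string captured by group 1, re-applied verbatim.
One capturing group, so `findall` returns just the captured substring from each match — 3 in all.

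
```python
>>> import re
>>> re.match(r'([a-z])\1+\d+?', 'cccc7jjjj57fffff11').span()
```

(0, 5)

`\1` has to match the exact text group 1 already captured.
`match` is anchored at position 0; if the pattern doesn't fit there, it returns None.
The match spans [0:5] → 'cccc7'.
Captured: group 1 = 'c'.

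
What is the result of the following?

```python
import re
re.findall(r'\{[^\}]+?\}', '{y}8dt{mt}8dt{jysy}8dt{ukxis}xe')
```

No capturing groups, so `findall` returns the 4 full match strings.

['{y}', '{mt}', '{jysy}', '{ukxis}']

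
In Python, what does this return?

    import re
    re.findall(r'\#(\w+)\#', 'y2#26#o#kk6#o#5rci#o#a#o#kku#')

['26', 'kk6', '5rci', 'a', 'kku']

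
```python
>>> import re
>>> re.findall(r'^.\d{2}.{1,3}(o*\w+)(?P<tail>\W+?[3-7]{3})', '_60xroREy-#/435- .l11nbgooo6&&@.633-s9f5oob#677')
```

Multiple groups make `findall` return tuples — one 2-tuple for the one match.

[('REy', '-#/435')]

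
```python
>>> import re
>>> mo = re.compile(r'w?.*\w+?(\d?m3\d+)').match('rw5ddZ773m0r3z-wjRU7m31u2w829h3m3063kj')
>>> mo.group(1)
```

'm3063'

Pattern: optionally a literal 'w', then zero or more of any character; then one or more of a word character (lazy); then optionally a digit, then the literal 'm3', then one or more of a digit (captured).
With `match`, the pattern is implicitly anchored at the beginning.
The match spans [0:36] → 'rw5ddZ773m0r3z-wjRU7m31u2w829h3m3063'.
Captured: group 1 = 'm3063'.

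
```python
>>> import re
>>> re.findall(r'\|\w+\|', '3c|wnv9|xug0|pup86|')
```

['|wnv9|', '|pup86|']

Since nothing is captured, `findall` lists the 2 matched substrings directly.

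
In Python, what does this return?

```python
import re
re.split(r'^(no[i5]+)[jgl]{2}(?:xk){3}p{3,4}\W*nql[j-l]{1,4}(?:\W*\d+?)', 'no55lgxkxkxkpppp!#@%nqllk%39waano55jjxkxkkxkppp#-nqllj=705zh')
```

['', 'no55', '9waano55jjxkxkkxkppp#-nqllj=705zh']

Pattern: anchored at the start of the string; then the literal 'no', then one or more of one of [i5] (captured); then exactly 2 of one of [jgl], then the literal 'xk' repeated 3 times, then 3 to 4 of a literal 'p'; then zero or more of a non-word character, then the literal 'nql', then 1 to 4 of a character in [j-l]; then zero or more of a non-word character, then one or more of a digit (lazy) (non-capturing group).
With the lazy modifier that quantifier settles for the fewest repetitions that let the rest of the pattern succeed (the atoms after it are unaffected and can still be greedy).
Matches to split on: at [0:27] → 'no55lgxkxkxkpppp!#@%nqllk%3'.
The group in the pattern means `split` returns the separators' captures alongside the pieces.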